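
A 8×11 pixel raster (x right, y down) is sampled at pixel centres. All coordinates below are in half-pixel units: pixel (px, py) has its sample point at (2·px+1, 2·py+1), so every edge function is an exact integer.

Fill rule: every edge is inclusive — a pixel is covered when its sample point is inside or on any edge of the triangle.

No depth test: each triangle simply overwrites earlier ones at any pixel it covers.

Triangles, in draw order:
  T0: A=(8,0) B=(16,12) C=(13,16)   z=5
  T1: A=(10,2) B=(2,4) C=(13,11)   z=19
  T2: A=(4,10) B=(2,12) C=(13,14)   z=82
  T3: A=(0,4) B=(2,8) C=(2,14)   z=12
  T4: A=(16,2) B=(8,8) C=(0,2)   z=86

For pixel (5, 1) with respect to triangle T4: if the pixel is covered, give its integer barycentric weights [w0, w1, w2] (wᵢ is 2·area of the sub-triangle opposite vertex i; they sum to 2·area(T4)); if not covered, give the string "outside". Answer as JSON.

T0:
  2·area = 68
  edge (8, 0)→(16, 12): d=(8,12) inclusive
  edge (16, 12)→(13, 16): d=(-3,4) inclusive
  edge (13, 16)→(8, 0): d=(-5,-16) inclusive
    (4,1)@(9, 3): e=[12,55,1] → #
    (5,1)@(11, 3): e=[-12,47,33] → ·
    (4,2)@(9, 5): e=[28,49,-9] → ·
    (5,2)@(11, 5): e=[4,41,23] → #
    (6,2)@(13, 5): e=[-20,33,55] → ·
    (5,3)@(11, 7): e=[20,35,13] → #
    (6,3)@(13, 7): e=[-4,27,45] → ·
    (5,4)@(11, 9): e=[36,29,3] → #
    (6,4)@(13, 9): e=[12,21,35] → #
    (7,4)@(15, 9): e=[-12,13,67] → ·
    (5,5)@(11, 11): e=[52,23,-7] → ·
    (6,5)@(13, 11): e=[28,15,25] → #
  covered (10 px):
    · · · · · · · ·
    · · · · # · · ·
    · · · · · # · ·
    · · · · · # · ·
    · · · · · # # ·
    · · · · · · # #
    · · · · · · # #
    · · · · · · # ·
    · · · · · · · ·
    · · · · · · · ·
    · · · · · · · ·
T1:
  2·area = 78  (B↔C swapped to make it positive)
  edge (10, 2)→(13, 11): d=(3,9) inclusive
  edge (13, 11)→(2, 4): d=(-11,-7) inclusive
  edge (2, 4)→(10, 2): d=(8,-2) inclusive
    (3,1)@(7, 3): e=[30,46,2] → #
    (4,1)@(9, 3): e=[12,60,6] → #
    (5,1)@(11, 3): e=[-6,74,10] → ·
    (2,2)@(5, 5): e=[54,10,14] → #
    (5,2)@(11, 5): e=[0,52,26] → #  [on edge]
    (6,2)@(13, 5): e=[-18,66,30] → ·
    (2,3)@(5, 7): e=[60,-12,30] → ·
    (3,3)@(7, 7): e=[42,2,34] → #
    (6,3)@(13, 7): e=[-12,44,46] → ·
    (3,4)@(7, 9): e=[48,-20,50] → ·
    (4,4)@(9, 9): e=[30,-6,54] → ·
    (5,4)@(11, 9): e=[12,8,58] → #
    (6,5)@(13, 11): e=[0,0,78] → #  [on edge]
    (7,8)@(15, 17): e=[0,-52,130] → ·  [on edge]
  covered (11 px):
    · · · · · · · ·
    · · · # # · · ·
    · · # # # # · ·
    · · · # # # · ·
    · · · · · # · ·
    · · · · · · # ·
    · · · · · · · ·
    · · · · · · · ·
    · · · · · · · ·
    · · · · · · · ·
    · · · · · · · ·
T2:
  2·area = 26  (B↔C swapped to make it positive)
  edge (4, 10)→(13, 14): d=(9,4) inclusive
  edge (13, 14)→(2, 12): d=(-11,-2) inclusive
  edge (2, 12)→(4, 10): d=(2,-2) inclusive
    (6,0)@(13, 1): e=[-117,143,0] → ·  [on edge]
    (5,1)@(11, 3): e=[-91,117,0] → ·  [on edge]
    (4,2)@(9, 5): e=[-65,91,0] → ·  [on edge]
    (3,3)@(7, 7): e=[-39,65,0] → ·  [on edge]
    (2,4)@(5, 9): e=[-13,39,0] → ·  [on edge]
    (1,5)@(3, 11): e=[13,13,0] → #  [on edge]
    (2,5)@(5, 11): e=[5,17,4] → #
    (3,5)@(7, 11): e=[-3,21,8] → ·
    (0,6)@(1, 13): e=[39,-13,0] → ·  [on edge]
    (1,6)@(3, 13): e=[31,-9,4] → ·
    (2,6)@(5, 13): e=[23,-5,8] → ·
    (4,6)@(9, 13): e=[7,3,16] → #
  covered (3 px):
    · · · · · · · ·
    · · · · · · · ·
    · · · · · · · ·
    · · · · · · · ·
    · · · · · · · ·
    · # # · · · · ·
    · · · · # · · ·
    · · · · · · · ·
    · · · · · · · ·
    · · · · · · · ·
    · · · · · · · ·
T3:
  2·area = 12
  edge (0, 4)→(2, 8): d=(2,4) inclusive
  edge (2, 8)→(2, 14): d=(0,6) inclusive
  edge (2, 14)→(0, 4): d=(-2,-10) inclusive
    (0,3)@(1, 7): e=[2,6,4] → #
    (1,3)@(3, 7): e=[-6,-6,24] → ·
    (0,4)@(1, 9): e=[6,6,0] → #  [on edge]
    (1,4)@(3, 9): e=[-2,-6,20] → ·
    (0,5)@(1, 11): e=[10,6,-4] → ·
    (1,9)@(3, 19): e=[18,-6,0] → ·  [on edge]
  covered (2 px):
    · · · · · · · ·
    · · · · · · · ·
    · · · · · · · ·
    # · · · · · · ·
    # · · · · · · ·
    · · · · · · · ·
    · · · · · · · ·
    · · · · · · · ·
    · · · · · · · ·
    · · · · · · · ·
    · · · · · · · ·
T4:
  2·area = 96
  edge (16, 2)→(8, 8): d=(-8,6) inclusive
  edge (8, 8)→(0, 2): d=(-8,-6) inclusive
  edge (0, 2)→(16, 2): d=(16,0) inclusive
    (1,1)@(3, 3): e=[70,10,16] → #
    (2,1)@(5, 3): e=[58,22,16] → #
    (3,1)@(7, 3): e=[46,34,16] → #
    (4,1)@(9, 3): e=[34,46,16] → #
    (5,1)@(11, 3): e=[22,58,16] → #
    (6,1)@(13, 3): e=[10,70,16] → #
    (7,1)@(15, 3): e=[-2,82,16] → ·
    (1,2)@(3, 5): e=[54,-6,48] → ·
    (2,2)@(5, 5): e=[42,6,48] → #
    (6,2)@(13, 5): e=[-6,54,48] → ·
    (2,3)@(5, 7): e=[26,-10,80] → ·
    (3,3)@(7, 7): e=[14,2,80] → #
  covered (12 px):
    · · · · · · · ·
    · # # # # # # ·
    · · # # # # · ·
    · · · # # · · ·
    · · · · · · · ·
    · · · · · · · ·
    · · · · · · · ·
    · · · · · · · ·
    · · · · · · · ·
    · · · · · · · ·
    · · · · · · · ·

Result: [58,16,22]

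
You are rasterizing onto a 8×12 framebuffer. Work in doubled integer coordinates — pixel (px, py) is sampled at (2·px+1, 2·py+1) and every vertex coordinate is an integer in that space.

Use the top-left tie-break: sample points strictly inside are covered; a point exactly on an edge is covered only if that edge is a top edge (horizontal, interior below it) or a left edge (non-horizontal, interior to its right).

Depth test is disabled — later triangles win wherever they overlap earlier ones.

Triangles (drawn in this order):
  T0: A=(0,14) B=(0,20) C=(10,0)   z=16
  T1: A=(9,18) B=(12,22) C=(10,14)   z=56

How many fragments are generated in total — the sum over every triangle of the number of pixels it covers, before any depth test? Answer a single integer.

T0:
  2·area = 60  (B↔C swapped to make it positive)
  edge (0, 14)→(10, 0): d=(10,-14) top-left  bias=+0
  edge (10, 0)→(0, 20): d=(-10,20) right/bottom  bias=-1
  edge (0, 20)→(0, 14): d=(0,-6) top-left  bias=+0
    (3,2)@(7, 5): e=[8,10,42] → █
    (4,2)@(9, 5): e=[36,-30,54] → ·
    (2,3)@(5, 7): e=[0,30,30] → █  [on edge]
    (3,3)@(7, 7): e=[28,-10,42] → ·
    (2,4)@(5, 9): e=[20,10,30] → █
    (3,4)@(7, 9): e=[48,-30,42] → ·
    (1,5)@(3, 11): e=[12,30,18] → █
    (2,5)@(5, 11): e=[40,-10,30] → ·
    (0,6)@(1, 13): e=[4,50,6] → █
    (2,6)@(5, 13): e=[60,-30,30] → ·
    (0,7)@(1, 15): e=[24,30,6] → █
    (1,7)@(3, 15): e=[52,-10,18] → ·
  covered (8 px):
    · · · · · · · ·
    · · · · · · · ·
    · · · █ · · · ·
    · · █ · · · · ·
    · · █ · · · · ·
    · █ · · · · · ·
    █ █ · · · · · ·
    █ · · · · · · ·
    █ · · · · · · ·
    · · · · · · · ·
    · · · · · · · ·
    · · · · · · · ·
T1:
  2·area = 16  (B↔C swapped to make it positive)
  edge (9, 18)→(10, 14): d=(1,-4) top-left  bias=+0
  edge (10, 14)→(12, 22): d=(2,8) right/bottom  bias=-1
  edge (12, 22)→(9, 18): d=(-3,-4) top-left  bias=+0
    (5,9)@(11, 19): e=[9,2,5] → █
    (6,9)@(13, 19): e=[17,-14,13] → ·
    (5,10)@(11, 21): e=[11,6,-1] → ·
  covered (1 px):
    · · · · · · · ·
    · · · · · · · ·
    · · · · · · · ·
    · · · · · · · ·
    · · · · · · · ·
    · · · · · · · ·
    · · · · · · · ·
    · · · · · · · ·
    · · · · · · · ·
    · · · · · █ · ·
    · · · · · · · ·
    · · · · · · · ·

Final: 9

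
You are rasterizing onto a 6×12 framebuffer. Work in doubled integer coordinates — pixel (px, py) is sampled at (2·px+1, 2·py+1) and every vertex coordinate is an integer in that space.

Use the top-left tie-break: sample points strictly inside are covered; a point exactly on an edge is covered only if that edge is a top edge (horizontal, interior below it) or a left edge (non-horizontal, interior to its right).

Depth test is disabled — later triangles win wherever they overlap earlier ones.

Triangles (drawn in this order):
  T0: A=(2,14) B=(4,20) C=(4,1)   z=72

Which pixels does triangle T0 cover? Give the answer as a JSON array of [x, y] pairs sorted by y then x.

T0:
  2·area = 38  (B↔C swapped to make it positive)
  edge (2, 14)→(4, 1): d=(2,-13) top-left  bias=+0
  edge (4, 1)→(4, 20): d=(0,19) right/bottom  bias=-1
  edge (4, 20)→(2, 14): d=(-2,-6) top-left  bias=+0
    (1,4)@(3, 9): e=[3,19,16] → #
    (2,4)@(5, 9): e=[29,-19,28] → ·
    (0,5)@(1, 11): e=[-19,57,0] → ·  [on edge]
    (1,5)@(3, 11): e=[7,19,12] → #
    (2,5)@(5, 11): e=[33,-19,24] → ·
    (1,6)@(3, 13): e=[11,19,8] → #
    (2,6)@(5, 13): e=[37,-19,20] → ·
    (1,7)@(3, 15): e=[15,19,4] → #
    (2,7)@(5, 15): e=[41,-19,16] → ·
    (1,8)@(3, 17): e=[19,19,0] → #  [on edge]
    (2,8)@(5, 17): e=[45,-19,12] → ·
    (1,9)@(3, 19): e=[23,19,-4] → ·
    (2,11)@(5, 23): e=[57,-19,0] → ·  [on edge]
  covered (5 px):
    · · · · · ·
    · · · · · ·
    · · · · · ·
    · · · · · ·
    · # · · · ·
    · # · · · ·
    · # · · · ·
    · # · · · ·
    · # · · · ·
    · · · · · ·
    · · · · · ·
    · · · · · ·

Result: [[1,4],[1,5],[1,6],[1,7],[1,8]]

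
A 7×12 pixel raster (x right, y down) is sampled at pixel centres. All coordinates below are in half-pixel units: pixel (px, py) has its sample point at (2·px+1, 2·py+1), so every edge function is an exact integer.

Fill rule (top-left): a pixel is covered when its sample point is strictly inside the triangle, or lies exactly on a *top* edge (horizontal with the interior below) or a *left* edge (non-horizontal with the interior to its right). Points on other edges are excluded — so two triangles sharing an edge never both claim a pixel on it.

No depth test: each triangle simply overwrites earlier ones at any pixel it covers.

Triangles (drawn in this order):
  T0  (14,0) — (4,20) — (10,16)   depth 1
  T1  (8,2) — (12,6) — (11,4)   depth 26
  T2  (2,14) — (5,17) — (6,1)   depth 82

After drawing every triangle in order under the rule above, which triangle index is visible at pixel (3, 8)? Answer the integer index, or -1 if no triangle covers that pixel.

T0:
  2·area = 80  (B↔C swapped to make it positive)
  edge (14, 0)→(10, 16): d=(-4,16) right/bottom  bias=-1
  edge (10, 16)→(4, 20): d=(-6,4) right/bottom  bias=-1
  edge (4, 20)→(14, 0): d=(10,-20) top-left  bias=+0
    (6,1)@(13, 3): e=[4,66,10] → X
    (6,2)@(13, 5): e=[-4,54,30] → .
    (5,3)@(11, 7): e=[20,50,10] → X
    (6,3)@(13, 7): e=[-12,42,50] → .
    (5,4)@(11, 9): e=[12,38,30] → X
    (6,4)@(13, 9): e=[-20,30,70] → .
    (4,5)@(9, 11): e=[36,34,10] → X
    (6,5)@(13, 11): e=[-28,18,90] → .
    (4,6)@(9, 13): e=[28,22,30] → X
    (5,6)@(11, 13): e=[-4,14,70] → .
    (3,7)@(7, 15): e=[52,18,10] → X
    (5,7)@(11, 15): e=[-12,2,90] → .
  covered (10 px):
    . . . . . . .
    . . . . . . X
    . . . . . . .
    . . . . . X .
    . . . . . X .
    . . . . X X .
    . . . . X . .
    . . . X X . .
    . . . X . . .
    . . X . . . .
    . . . . . . .
    . . . . . . .
T1:
  2·area = 4  (B↔C swapped to make it positive)
  edge (8, 2)→(11, 4): d=(3,2) right/bottom  bias=-1
  edge (11, 4)→(12, 6): d=(1,2) right/bottom  bias=-1
  edge (12, 6)→(8, 2): d=(-4,-4) top-left  bias=+0
    (3,0)@(7, 1): e=[-1,5,0] → .  [on edge]
    (4,1)@(9, 3): e=[1,3,0] → X  [on edge]
    (5,1)@(11, 3): e=[-3,-1,8] → .
    (4,2)@(9, 5): e=[7,5,-8] → .
    (5,2)@(11, 5): e=[3,1,0] → X  [on edge]
    (6,2)@(13, 5): e=[-1,-3,8] → .
    (5,3)@(11, 7): e=[9,3,-8] → .
    (6,3)@(13, 7): e=[5,-1,0] → .  [on edge]
  covered (2 px):
    . . . . . . .
    . . . . X . .
    . . . . . X .
    . . . . . . .
    . . . . . . .
    . . . . . . .
    . . . . . . .
    . . . . . . .
    . . . . . . .
    . . . . . . .
    . . . . . . .
    . . . . . . .
T2:
  2·area = 51  (B↔C swapped to make it positive)
  edge (2, 14)→(6, 1): d=(4,-13) top-left  bias=+0
  edge (6, 1)→(5, 17): d=(-1,16) right/bottom  bias=-1
  edge (5, 17)→(2, 14): d=(-3,-3) top-left  bias=+0
    (2,2)@(5, 5): e=[3,12,36] → X
    (3,2)@(7, 5): e=[29,-20,42] → .
    (2,3)@(5, 7): e=[11,10,30] → X
    (3,3)@(7, 7): e=[37,-22,36] → .
    (2,4)@(5, 9): e=[19,8,24] → X
    (3,4)@(7, 9): e=[45,-24,30] → .
    (1,5)@(3, 11): e=[1,38,12] → X
    (3,5)@(7, 11): e=[53,-26,24] → .
    (0,6)@(1, 13): e=[-17,68,0] → .  [on edge]
    (1,6)@(3, 13): e=[9,36,6] → X
    (3,6)@(7, 13): e=[61,-28,18] → .
    (1,7)@(3, 15): e=[17,34,0] → X  [on edge]
    (2,8)@(5, 17): e=[51,0,0] → .  [on edge]
    (3,9)@(7, 19): e=[85,-34,0] → .  [on edge]
    (4,10)@(9, 21): e=[119,-68,0] → .  [on edge]
    (5,11)@(11, 23): e=[153,-102,0] → .  [on edge]
  covered (9 px):
    . . . . . . .
    . . . . . . .
    . . X . . . .
    . . X . . . .
    . . X . . . .
    . X X . . . .
    . X X . . . .
    . X X . . . .
    . . . . . . .
    . . . . . . .
    . . . . . . .
    . . . . . . .

Z-buffer (winner per pixel, '.' = empty):
  . . . . . . .
  . . . . 1 . 0
  . . 2 . . 1 .
  . . 2 . . 0 .
  . . 2 . . 0 .
  . 2 2 . 0 0 .
  . 2 2 . 0 . .
  . 2 2 0 0 . .
  . . . 0 . . .
  . . 0 . . . .
  . . . . . . .
  . . . . . . .

Result: 0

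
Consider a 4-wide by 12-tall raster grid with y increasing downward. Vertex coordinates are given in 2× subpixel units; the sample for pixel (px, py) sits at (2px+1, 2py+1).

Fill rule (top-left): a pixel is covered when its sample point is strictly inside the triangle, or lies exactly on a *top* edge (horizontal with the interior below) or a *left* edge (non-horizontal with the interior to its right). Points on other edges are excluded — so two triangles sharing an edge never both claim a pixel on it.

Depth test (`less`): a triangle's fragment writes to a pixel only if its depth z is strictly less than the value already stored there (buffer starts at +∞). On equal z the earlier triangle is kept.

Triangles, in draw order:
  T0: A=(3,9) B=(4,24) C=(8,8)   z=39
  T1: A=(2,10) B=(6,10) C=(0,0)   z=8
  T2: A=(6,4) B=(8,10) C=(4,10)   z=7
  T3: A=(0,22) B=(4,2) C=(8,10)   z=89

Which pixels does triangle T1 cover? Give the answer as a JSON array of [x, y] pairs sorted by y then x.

T0:
  2·area = 76  (B↔C swapped to make it positive)
  edge (3, 9)→(8, 8): d=(5,-1) top-left  bias=+0
  edge (8, 8)→(4, 24): d=(-4,16) right/bottom  bias=-1
  edge (4, 24)→(3, 9): d=(-1,-15) top-left  bias=+0
    (1,4)@(3, 9): e=[0,76,0] → X  [on edge]
    (2,4)@(5, 9): e=[2,44,30] → X
    (3,4)@(7, 9): e=[4,12,60] → X
    (1,5)@(3, 11): e=[10,68,-2] → .
    (2,5)@(5, 11): e=[12,36,28] → X
    (2,6)@(5, 13): e=[22,28,26] → X
    (3,6)@(7, 13): e=[24,-4,56] → .
    (2,7)@(5, 15): e=[32,20,24] → X
    (3,7)@(7, 15): e=[34,-12,54] → .
    (2,8)@(5, 17): e=[42,12,22] → X
    (3,8)@(7, 17): e=[44,-20,52] → .
    (2,9)@(5, 19): e=[52,4,20] → X
  covered (9 px):
    . . . .
    . . . .
    . . . .
    . . . .
    . X X X
    . . X X
    . . X .
    . . X .
    . . X .
    . . X .
    . . . .
    . . . .
T1:
  2·area = 40  (B↔C swapped to make it positive)
  edge (2, 10)→(0, 0): d=(-2,-10) top-left  bias=+0
  edge (0, 0)→(6, 10): d=(6,10) right/bottom  bias=-1
  edge (6, 10)→(2, 10): d=(-4,0) right/bottom  bias=-1
    (0,1)@(1, 3): e=[4,8,28] → X
    (1,1)@(3, 3): e=[24,-12,28] → .
    (0,2)@(1, 5): e=[0,20,20] → X  [on edge]
    (1,2)@(3, 5): e=[20,0,20] → .  [on edge]
    (0,3)@(1, 7): e=[-4,32,12] → .
    (1,3)@(3, 7): e=[16,12,12] → X
    (2,3)@(5, 7): e=[36,-8,12] → .
    (1,4)@(3, 9): e=[12,24,4] → X
    (2,4)@(5, 9): e=[32,4,4] → X
    (3,4)@(7, 9): e=[52,-16,4] → .
    (1,5)@(3, 11): e=[8,36,-4] → .
    (2,5)@(5, 11): e=[28,16,-4] → .
    (1,7)@(3, 15): e=[0,60,-20] → .  [on edge]
  covered (5 px):
    . . . .
    X . . .
    X . . .
    . X . .
    . X X .
    . . . .
    . . . .
    . . . .
    . . . .
    . . . .
    . . . .
    . . . .
T2:
  2·area = 24
  edge (6, 4)→(8, 10): d=(2,6) right/bottom  bias=-1
  edge (8, 10)→(4, 10): d=(-4,0) right/bottom  bias=-1
  edge (4, 10)→(6, 4): d=(2,-6) top-left  bias=+0
    (2,0)@(5, 1): e=[0,36,-12] → .  [on edge]
    (3,0)@(7, 1): e=[-12,36,0] → .  [on edge]
    (2,3)@(5, 7): e=[12,12,0] → X  [on edge]
    (3,3)@(7, 7): e=[0,12,12] → .  [on edge]
    (2,4)@(5, 9): e=[16,4,4] → X
    (3,4)@(7, 9): e=[4,4,16] → X
    (2,5)@(5, 11): e=[20,-4,8] → .
    (3,5)@(7, 11): e=[8,-4,20] → .
    (1,6)@(3, 13): e=[36,-12,0] → .  [on edge]
    (0,9)@(1, 19): e=[60,-36,0] → .  [on edge]
  covered (3 px):
    . . . .
    . . . .
    . . . .
    . . X .
    . . X X
    . . . .
    . . . .
    . . . .
    . . . .
    . . . .
    . . . .
    . . . .
T3:
  2·area = 112
  edge (0, 22)→(4, 2): d=(4,-20) top-left  bias=+0
  edge (4, 2)→(8, 10): d=(4,8) right/bottom  bias=-1
  edge (8, 10)→(0, 22): d=(-8,12) right/bottom  bias=-1
    (2,2)@(5, 5): e=[32,4,76] → X
    (3,2)@(7, 5): e=[72,-12,52] → .
    (1,3)@(3, 7): e=[0,28,84] → X  [on edge]
    (3,3)@(7, 7): e=[80,-4,36] → .
    (1,4)@(3, 9): e=[8,36,68] → X
    (3,4)@(7, 9): e=[88,4,20] → X
    (1,5)@(3, 11): e=[16,44,52] → X
    (1,6)@(3, 13): e=[24,52,36] → X
    (3,6)@(7, 13): e=[104,20,-12] → .
    (1,7)@(3, 15): e=[32,60,20] → X
    (2,7)@(5, 15): e=[72,44,-4] → .
    (0,8)@(1, 17): e=[0,84,28] → X  [on edge]
  covered (15 px):
    . . . .
    . . . .
    . . X .
    . X X .
    . X X X
    . X X X
    . X X .
    . X . .
    X X . .
    X . . .
    . . . .
    . . . .

Final: [[0,1],[0,2],[1,3],[1,4],[2,4]]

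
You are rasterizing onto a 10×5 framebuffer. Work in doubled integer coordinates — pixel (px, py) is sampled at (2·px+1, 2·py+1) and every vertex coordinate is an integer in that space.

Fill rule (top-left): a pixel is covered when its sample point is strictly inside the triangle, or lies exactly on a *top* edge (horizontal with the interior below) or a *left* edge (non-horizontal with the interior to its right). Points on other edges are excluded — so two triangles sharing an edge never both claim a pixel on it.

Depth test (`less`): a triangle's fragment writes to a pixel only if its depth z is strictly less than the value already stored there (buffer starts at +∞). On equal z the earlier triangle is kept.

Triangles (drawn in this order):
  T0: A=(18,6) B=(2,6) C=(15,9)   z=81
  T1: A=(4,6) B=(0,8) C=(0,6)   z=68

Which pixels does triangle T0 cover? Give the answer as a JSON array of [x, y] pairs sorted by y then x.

T0:
  2·area = 48  (B↔C swapped to make it positive)
  edge (18, 6)→(15, 9): d=(-3,3) right/bottom  bias=-1
  edge (15, 9)→(2, 6): d=(-13,-3) top-left  bias=+0
  edge (2, 6)→(18, 6): d=(16,0) top-left  bias=+0
    (9,2)@(19, 5): e=[0,64,-16] → .  [on edge]
    (3,3)@(7, 7): e=[30,2,16] → X
    (4,3)@(9, 7): e=[24,8,16] → X
    (5,3)@(11, 7): e=[18,14,16] → X
    (6,3)@(13, 7): e=[12,20,16] → X
    (7,3)@(15, 7): e=[6,26,16] → X
    (8,3)@(17, 7): e=[0,32,16] → .  [on edge]
    (3,4)@(7, 9): e=[24,-24,48] → .
    (4,4)@(9, 9): e=[18,-18,48] → .
    (5,4)@(11, 9): e=[12,-12,48] → .
    (6,4)@(13, 9): e=[6,-6,48] → .
    (7,4)@(15, 9): e=[0,0,48] → .  [on edge]
  covered (5 px):
    . . . . . . . . . .
    . . . . . . . . . .
    . . . . . . . . . .
    . . . X X X X X . .
    . . . . . . . . . .
T1:
  2·area = 8
  edge (4, 6)→(0, 8): d=(-4,2) right/bottom  bias=-1
  edge (0, 8)→(0, 6): d=(0,-2) top-left  bias=+0
  edge (0, 6)→(4, 6): d=(4,0) top-left  bias=+0
    (0,3)@(1, 7): e=[2,2,4] → X
    (1,3)@(3, 7): e=[-2,6,4] → .
    (0,4)@(1, 9): e=[-6,2,12] → .
  covered (1 px):
    . . . . . . . . . .
    . . . . . . . . . .
    . . . . . . . . . .
    X . . . . . . . . .
    . . . . . . . . . .

Result: [[3,3],[4,3],[5,3],[6,3],[7,3]]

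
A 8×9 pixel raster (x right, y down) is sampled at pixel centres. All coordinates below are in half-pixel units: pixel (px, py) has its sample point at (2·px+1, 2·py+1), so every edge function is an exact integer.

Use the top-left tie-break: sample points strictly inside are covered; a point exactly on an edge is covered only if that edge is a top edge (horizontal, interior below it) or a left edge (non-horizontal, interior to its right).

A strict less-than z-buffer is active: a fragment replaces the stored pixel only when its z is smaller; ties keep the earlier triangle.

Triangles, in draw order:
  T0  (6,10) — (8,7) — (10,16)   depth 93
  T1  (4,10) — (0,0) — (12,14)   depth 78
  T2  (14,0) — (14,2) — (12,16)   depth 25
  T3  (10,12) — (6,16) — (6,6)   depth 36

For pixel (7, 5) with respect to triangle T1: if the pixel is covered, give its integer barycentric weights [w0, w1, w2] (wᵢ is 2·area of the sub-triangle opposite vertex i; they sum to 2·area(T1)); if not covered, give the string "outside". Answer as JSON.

T0:
  2·area = 24
  edge (6, 10)→(8, 7): d=(2,-3) top-left  bias=+0
  edge (8, 7)→(10, 16): d=(2,9) right/bottom  bias=-1
  edge (10, 16)→(6, 10): d=(-4,-6) top-left  bias=+0
    (3,4)@(7, 9): e=[1,13,10] → X
    (4,4)@(9, 9): e=[7,-5,22] → .
    (3,5)@(7, 11): e=[5,17,2] → X
    (4,5)@(9, 11): e=[11,-1,14] → .
    (3,6)@(7, 13): e=[9,21,-6] → .
    (4,6)@(9, 13): e=[15,3,6] → X
    (5,6)@(11, 13): e=[21,-15,18] → .
    (4,7)@(9, 15): e=[19,7,-2] → .
  covered (3 px):
    . . . . . . . .
    . . . . . . . .
    . . . . . . . .
    . . . . . . . .
    . . . X . . . .
    . . . X . . . .
    . . . . X . . .
    . . . . . . . .
    . . . . . . . .
T1:
  2·area = 64
  edge (4, 10)→(0, 0): d=(-4,-10) top-left  bias=+0
  edge (0, 0)→(12, 14): d=(12,14) right/bottom  bias=-1
  edge (12, 14)→(4, 10): d=(-8,-4) top-left  bias=+0
    (1,2)@(3, 5): e=[10,18,36] → X
    (2,2)@(5, 5): e=[30,-10,44] → .
    (1,3)@(3, 7): e=[2,42,20] → X
    (2,3)@(5, 7): e=[22,14,28] → X
    (3,3)@(7, 7): e=[42,-14,36] → .
    (1,4)@(3, 9): e=[-6,66,4] → .
    (2,4)@(5, 9): e=[14,38,12] → X
    (3,4)@(7, 9): e=[34,10,20] → X
    (4,4)@(9, 9): e=[54,-18,28] → .
    (2,5)@(5, 11): e=[6,62,-4] → .
    (3,5)@(7, 11): e=[26,34,4] → X
    (4,5)@(9, 11): e=[46,6,12] → X
  covered (8 px):
    . . . . . . . .
    . . . . . . . .
    . X . . . . . .
    . X X . . . . .
    . . X X . . . .
    . . . X X . . .
    . . . . . X . .
    . . . . . . . .
    . . . . . . . .
T2:
  2·area = 4
  edge (14, 0)→(14, 2): d=(0,2) right/bottom  bias=-1
  edge (14, 2)→(12, 16): d=(-2,14) right/bottom  bias=-1
  edge (12, 16)→(14, 0): d=(2,-16) top-left  bias=+0
    (6,4)@(13, 9): e=[2,0,2] → .  [on edge]
  covered (0 px):
    . . . . . . . .
    . . . . . . . .
    . . . . . . . .
    . . . . . . . .
    . . . . . . . .
    . . . . . . . .
    . . . . . . . .
    . . . . . . . .
    . . . . . . . .
T3:
  2·area = 40
  edge (10, 12)→(6, 16): d=(-4,4) right/bottom  bias=-1
  edge (6, 16)→(6, 6): d=(0,-10) top-left  bias=+0
  edge (6, 6)→(10, 12): d=(4,6) right/bottom  bias=-1
    (7,3)@(15, 7): e=[0,90,-50] → .  [on edge]
    (3,4)@(7, 9): e=[24,10,6] → X
    (4,4)@(9, 9): e=[16,30,-6] → .
    (6,4)@(13, 9): e=[0,70,-30] → .  [on edge]
    (3,5)@(7, 11): e=[16,10,14] → X
    (4,5)@(9, 11): e=[8,30,2] → X
    (5,5)@(11, 11): e=[0,50,-10] → .  [on edge]
    (3,6)@(7, 13): e=[8,10,22] → X
    (4,6)@(9, 13): e=[0,30,10] → .  [on edge]
    (3,7)@(7, 15): e=[0,10,30] → .  [on edge]
    (2,8)@(5, 17): e=[0,-10,50] → .  [on edge]
  covered (4 px):
    . . . . . . . .
    . . . . . . . .
    . . . . . . . .
    . . . . . . . .
    . . . X . . . .
    . . . X X . . .
    . . . X . . . .
    . . . . . . . .
    . . . . . . . .

Final: "outside"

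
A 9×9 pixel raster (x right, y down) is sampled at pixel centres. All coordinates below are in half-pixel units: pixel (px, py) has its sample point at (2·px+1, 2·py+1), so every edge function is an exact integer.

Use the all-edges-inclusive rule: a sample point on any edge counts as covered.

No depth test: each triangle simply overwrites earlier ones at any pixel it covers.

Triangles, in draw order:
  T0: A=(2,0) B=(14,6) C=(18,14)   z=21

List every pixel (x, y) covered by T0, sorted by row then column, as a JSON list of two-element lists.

T0:
  2·area = 72
  edge (2, 0)→(14, 6): d=(12,6) inclusive
  edge (14, 6)→(18, 14): d=(4,8) inclusive
  edge (18, 14)→(2, 0): d=(-16,-14) inclusive
    (3,1)@(7, 3): e=[6,44,22] → █
    (4,1)@(9, 3): e=[-6,28,50] → ·
    (3,2)@(7, 5): e=[30,52,-10] → ·
    (4,2)@(9, 5): e=[18,36,18] → █
    (5,2)@(11, 5): e=[6,20,46] → █
    (6,2)@(13, 5): e=[-6,4,74] → ·
    (4,3)@(9, 7): e=[42,44,-14] → ·
    (5,3)@(11, 7): e=[30,28,14] → █
    (6,3)@(13, 7): e=[18,12,42] → █
    (7,3)@(15, 7): e=[6,-4,70] → ·
    (5,4)@(11, 9): e=[54,36,-18] → ·
    (6,4)@(13, 9): e=[42,20,10] → █
  covered (9 px):
    · · · · · · · · ·
    · · · █ · · · · ·
    · · · · █ █ · · ·
    · · · · · █ █ · ·
    · · · · · · █ █ ·
    · · · · · · · █ ·
    · · · · · · · · █
    · · · · · · · · ·
    · · · · · · · · ·

Result: [[3,1],[4,2],[5,2],[5,3],[6,3],[6,4],[7,4],[7,5],[8,6]]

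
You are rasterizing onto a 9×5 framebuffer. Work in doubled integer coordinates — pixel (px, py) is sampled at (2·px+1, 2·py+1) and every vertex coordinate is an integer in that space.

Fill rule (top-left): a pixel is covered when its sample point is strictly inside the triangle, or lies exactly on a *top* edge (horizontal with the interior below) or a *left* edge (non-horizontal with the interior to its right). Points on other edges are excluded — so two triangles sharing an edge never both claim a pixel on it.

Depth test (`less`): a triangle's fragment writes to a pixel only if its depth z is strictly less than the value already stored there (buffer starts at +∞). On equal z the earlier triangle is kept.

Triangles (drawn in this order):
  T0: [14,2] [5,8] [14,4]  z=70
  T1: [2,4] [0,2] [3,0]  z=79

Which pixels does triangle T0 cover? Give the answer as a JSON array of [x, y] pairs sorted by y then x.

T0:
  2·area = 18  (B↔C swapped to make it positive)
  edge (14, 2)→(14, 4): d=(0,2) right/bottom  bias=-1
  edge (14, 4)→(5, 8): d=(-9,4) right/bottom  bias=-1
  edge (5, 8)→(14, 2): d=(9,-6) top-left  bias=+0
    (6,1)@(13, 3): e=[2,13,3] → █
    (7,1)@(15, 3): e=[-2,5,15] → ·
    (5,2)@(11, 5): e=[6,3,9] → █
    (6,2)@(13, 5): e=[2,-5,21] → ·
    (3,3)@(7, 7): e=[14,1,3] → █
    (4,3)@(9, 7): e=[10,-7,15] → ·
    (5,3)@(11, 7): e=[6,-15,27] → ·
    (3,4)@(7, 9): e=[14,-17,21] → ·
  covered (3 px):
    · · · · · · · · ·
    · · · · · · █ · ·
    · · · · · █ · · ·
    · · · █ · · · · ·
    · · · · · · · · ·
T1:
  2·area = 10
  edge (2, 4)→(0, 2): d=(-2,-2) top-left  bias=+0
  edge (0, 2)→(3, 0): d=(3,-2) top-left  bias=+0
  edge (3, 0)→(2, 4): d=(-1,4) right/bottom  bias=-1
    (0,1)@(1, 3): e=[0,5,5] → █  [on edge]
    (1,1)@(3, 3): e=[4,9,-3] → ·
    (0,2)@(1, 5): e=[-4,11,3] → ·
    (1,2)@(3, 5): e=[0,15,-5] → ·  [on edge]
    (2,3)@(5, 7): e=[0,25,-15] → ·  [on edge]
    (3,4)@(7, 9): e=[0,35,-25] → ·  [on edge]
  covered (1 px):
    · · · · · · · · ·
    █ · · · · · · · ·
    · · · · · · · · ·
    · · · · · · · · ·
    · · · · · · · · ·

Result: [[6,1],[5,2],[3,3]]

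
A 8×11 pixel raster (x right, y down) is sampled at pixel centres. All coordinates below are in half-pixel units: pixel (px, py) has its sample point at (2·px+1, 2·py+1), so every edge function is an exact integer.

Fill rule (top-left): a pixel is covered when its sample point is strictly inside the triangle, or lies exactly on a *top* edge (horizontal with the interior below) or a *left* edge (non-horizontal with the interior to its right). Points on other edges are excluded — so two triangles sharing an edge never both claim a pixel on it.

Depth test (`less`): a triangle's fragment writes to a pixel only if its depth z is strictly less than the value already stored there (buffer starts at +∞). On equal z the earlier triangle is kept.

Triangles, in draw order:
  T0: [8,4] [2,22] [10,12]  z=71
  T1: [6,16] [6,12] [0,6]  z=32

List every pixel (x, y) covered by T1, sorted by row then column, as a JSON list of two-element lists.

T0:
  2·area = 84  (B↔C swapped to make it positive)
  edge (8, 4)→(10, 12): d=(2,8) right/bottom  bias=-1
  edge (10, 12)→(2, 22): d=(-8,10) right/bottom  bias=-1
  edge (2, 22)→(8, 4): d=(6,-18) top-left  bias=+0
    (4,0)@(9, 1): e=[-14,98,0] → .  [on edge]
    (3,3)@(7, 7): e=[14,70,0] → X  [on edge]
    (4,3)@(9, 7): e=[-2,50,36] → .
    (3,4)@(7, 9): e=[18,54,12] → X
    (4,4)@(9, 9): e=[2,34,48] → X
    (5,4)@(11, 9): e=[-14,14,84] → .
    (3,5)@(7, 11): e=[22,38,24] → X
    (5,5)@(11, 11): e=[-10,-2,96] → .
    (2,6)@(5, 13): e=[42,42,0] → X  [on edge]
    (5,6)@(11, 13): e=[-6,-18,108] → .
    (2,7)@(5, 15): e=[46,26,12] → X
    (4,7)@(9, 15): e=[14,-14,84] → .
    (1,9)@(3, 19): e=[70,14,0] → X  [on edge]
  covered (12 px):
    . . . . . . . .
    . . . . . . . .
    . . . . . . . .
    . . . X . . . .
    . . . X X . . .
    . . . X X . . .
    . . X X X . . .
    . . X X . . . .
    . . X . . . . .
    . X . . . . . .
    . . . . . . . .
T1:
  2·area = 24  (B↔C swapped to make it positive)
  edge (6, 16)→(0, 6): d=(-6,-10) top-left  bias=+0
  edge (0, 6)→(6, 12): d=(6,6) right/bottom  bias=-1
  edge (6, 12)→(6, 16): d=(0,4) right/bottom  bias=-1
    (0,3)@(1, 7): e=[4,0,20] → .  [on edge]
    (1,4)@(3, 9): e=[12,0,12] → .  [on edge]
    (1,5)@(3, 11): e=[0,12,12] → X  [on edge]
    (2,5)@(5, 11): e=[20,0,4] → .  [on edge]
    (1,6)@(3, 13): e=[-12,24,12] → .
    (2,6)@(5, 13): e=[8,12,4] → X
    (3,6)@(7, 13): e=[28,0,-4] → .  [on edge]
    (2,7)@(5, 15): e=[-4,24,4] → .
    (4,7)@(9, 15): e=[36,0,-12] → .  [on edge]
    (5,8)@(11, 17): e=[44,0,-20] → .  [on edge]
    (6,9)@(13, 19): e=[52,0,-28] → .  [on edge]
    (4,10)@(9, 21): e=[0,36,-12] → .  [on edge]
    (7,10)@(15, 21): e=[60,0,-36] → .  [on edge]
  covered (2 px):
    . . . . . . . .
    . . . . . . . .
    . . . . . . . .
    . . . . . . . .
    . . . . . . . .
    . X . . . . . .
    . . X . . . . .
    . . . . . . . .
    . . . . . . . .
    . . . . . . . .
    . . . . . . . .

Answer: [[1,5],[2,6]]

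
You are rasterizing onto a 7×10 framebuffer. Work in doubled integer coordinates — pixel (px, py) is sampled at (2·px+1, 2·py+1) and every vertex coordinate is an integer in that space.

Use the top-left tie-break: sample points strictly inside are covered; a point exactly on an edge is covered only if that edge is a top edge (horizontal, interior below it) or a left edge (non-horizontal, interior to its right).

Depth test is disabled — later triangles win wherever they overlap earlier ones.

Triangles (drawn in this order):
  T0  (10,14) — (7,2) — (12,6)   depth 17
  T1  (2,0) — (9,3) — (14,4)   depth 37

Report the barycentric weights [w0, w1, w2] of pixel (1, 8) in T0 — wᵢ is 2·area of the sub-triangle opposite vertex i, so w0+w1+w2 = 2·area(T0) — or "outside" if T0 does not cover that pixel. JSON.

T0:
  2·area = 48
  edge (10, 14)→(7, 2): d=(-3,-12) top-left  bias=+0
  edge (7, 2)→(12, 6): d=(5,4) right/bottom  bias=-1
  edge (12, 6)→(10, 14): d=(-2,8) right/bottom  bias=-1
    (4,2)@(9, 5): e=[15,7,26] → #
    (5,2)@(11, 5): e=[39,-1,10] → ·
    (4,3)@(9, 7): e=[9,17,22] → #
    (5,3)@(11, 7): e=[33,9,6] → #
    (6,3)@(13, 7): e=[57,1,-10] → ·
    (4,4)@(9, 9): e=[3,27,18] → #
    (6,4)@(13, 9): e=[51,11,-14] → ·
    (4,5)@(9, 11): e=[-3,37,14] → ·
    (5,5)@(11, 11): e=[21,29,-2] → ·
  covered (5 px):
    · · · · · · ·
    · · · · · · ·
    · · · · # · ·
    · · · · # # ·
    · · · · # # ·
    · · · · · · ·
    · · · · · · ·
    · · · · · · ·
    · · · · · · ·
    · · · · · · ·
T1:
  2·area = 8  (B↔C swapped to make it positive)
  edge (2, 0)→(14, 4): d=(12,4) right/bottom  bias=-1
  edge (14, 4)→(9, 3): d=(-5,-1) top-left  bias=+0
  edge (9, 3)→(2, 0): d=(-7,-3) top-left  bias=+0
    (2,0)@(5, 1): e=[0,6,2] → ·  [on edge]
    (4,1)@(9, 3): e=[8,0,0] → #  [on edge]
    (5,1)@(11, 3): e=[0,2,6] → ·  [on edge]
    (4,2)@(9, 5): e=[32,-10,-14] → ·
  covered (1 px):
    · · · · · · ·
    · · · · # · ·
    · · · · · · ·
    · · · · · · ·
    · · · · · · ·
    · · · · · · ·
    · · · · · · ·
    · · · · · · ·
    · · · · · · ·
    · · · · · · ·

Final: "outside"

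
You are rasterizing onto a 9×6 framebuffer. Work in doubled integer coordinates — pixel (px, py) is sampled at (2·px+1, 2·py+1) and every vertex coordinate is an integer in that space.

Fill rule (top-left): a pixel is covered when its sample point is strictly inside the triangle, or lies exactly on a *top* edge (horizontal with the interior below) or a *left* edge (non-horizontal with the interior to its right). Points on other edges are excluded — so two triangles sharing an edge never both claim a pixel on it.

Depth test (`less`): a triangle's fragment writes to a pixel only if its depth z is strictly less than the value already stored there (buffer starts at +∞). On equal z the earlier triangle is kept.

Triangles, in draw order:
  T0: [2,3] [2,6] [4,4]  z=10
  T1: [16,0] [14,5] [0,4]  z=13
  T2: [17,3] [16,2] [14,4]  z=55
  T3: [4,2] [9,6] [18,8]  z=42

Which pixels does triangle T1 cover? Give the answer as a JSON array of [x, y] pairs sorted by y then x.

T0:
  2·area = 6  (B↔C swapped to make it positive)
  edge (2, 3)→(4, 4): d=(2,1) right/bottom  bias=-1
  edge (4, 4)→(2, 6): d=(-2,2) right/bottom  bias=-1
  edge (2, 6)→(2, 3): d=(0,-3) top-left  bias=+0
    (3,0)@(7, 1): e=[-9,0,15] → ·  [on edge]
    (2,1)@(5, 3): e=[-3,0,9] → ·  [on edge]
    (1,2)@(3, 5): e=[3,0,3] → ·  [on edge]
    (0,3)@(1, 7): e=[9,0,-3] → ·  [on edge]
  covered (0 px):
    · · · · · · · · ·
    · · · · · · · · ·
    · · · · · · · · ·
    · · · · · · · · ·
    · · · · · · · · ·
    · · · · · · · · ·
T1:
  2·area = 72
  edge (16, 0)→(14, 5): d=(-2,5) right/bottom  bias=-1
  edge (14, 5)→(0, 4): d=(-14,-1) top-left  bias=+0
  edge (0, 4)→(16, 0): d=(16,-4) top-left  bias=+0
    (6,0)@(13, 1): e=[13,55,4] → #
    (7,0)@(15, 1): e=[3,57,12] → #
    (8,0)@(17, 1): e=[-7,59,20] → ·
    (2,1)@(5, 3): e=[49,19,4] → #
    (3,1)@(7, 3): e=[39,21,12] → #
    (4,1)@(9, 3): e=[29,23,20] → #
    (5,1)@(11, 3): e=[19,25,28] → #
    (7,1)@(15, 3): e=[-1,29,44] → ·
    (2,2)@(5, 5): e=[45,-9,36] → ·
    (3,2)@(7, 5): e=[35,-7,44] → ·
    (4,2)@(9, 5): e=[25,-5,52] → ·
    (5,2)@(11, 5): e=[15,-3,60] → ·
  covered (7 px):
    · · · · · · # # ·
    · · # # # # # · ·
    · · · · · · · · ·
    · · · · · · · · ·
    · · · · · · · · ·
    · · · · · · · · ·
T2:
  2·area = 4  (B↔C swapped to make it positive)
  edge (17, 3)→(14, 4): d=(-3,1) right/bottom  bias=-1
  edge (14, 4)→(16, 2): d=(2,-2) top-left  bias=+0
  edge (16, 2)→(17, 3): d=(1,1) right/bottom  bias=-1
    (7,0)@(15, 1): e=[8,-4,0] → ·  [on edge]
    (8,0)@(17, 1): e=[6,0,-2] → ·  [on edge]
    (7,1)@(15, 3): e=[2,0,2] → #  [on edge]
    (8,1)@(17, 3): e=[0,4,0] → ·  [on edge]
    (5,2)@(11, 5): e=[0,-4,8] → ·  [on edge]
    (6,2)@(13, 5): e=[-2,0,6] → ·  [on edge]
    (7,2)@(15, 5): e=[-4,4,4] → ·
    (2,3)@(5, 7): e=[0,-12,16] → ·  [on edge]
    (5,3)@(11, 7): e=[-6,0,10] → ·  [on edge]
    (4,4)@(9, 9): e=[-10,0,14] → ·  [on edge]
    (3,5)@(7, 11): e=[-14,0,18] → ·  [on edge]
  covered (1 px):
    · · · · · · · · ·
    · · · · · · · # ·
    · · · · · · · · ·
    · · · · · · · · ·
    · · · · · · · · ·
    · · · · · · · · ·
T3:
  2·area = 26  (B↔C swapped to make it positive)
  edge (4, 2)→(18, 8): d=(14,6) right/bottom  bias=-1
  edge (18, 8)→(9, 6): d=(-9,-2) top-left  bias=+0
  edge (9, 6)→(4, 2): d=(-5,-4) top-left  bias=+0
    (4,2)@(9, 5): e=[12,9,5] → #
    (5,2)@(11, 5): e=[0,13,13] → ·  [on edge]
    (4,3)@(9, 7): e=[40,-9,-5] → ·
    (7,3)@(15, 7): e=[4,3,19] → #
    (8,3)@(17, 7): e=[-8,7,27] → ·
    (7,4)@(15, 9): e=[32,-15,9] → ·
  covered (2 px):
    · · · · · · · · ·
    · · · · · · · · ·
    · · · · # · · · ·
    · · · · · · · # ·
    · · · · · · · · ·
    · · · · · · · · ·

Answer: [[6,0],[7,0],[2,1],[3,1],[4,1],[5,1],[6,1]]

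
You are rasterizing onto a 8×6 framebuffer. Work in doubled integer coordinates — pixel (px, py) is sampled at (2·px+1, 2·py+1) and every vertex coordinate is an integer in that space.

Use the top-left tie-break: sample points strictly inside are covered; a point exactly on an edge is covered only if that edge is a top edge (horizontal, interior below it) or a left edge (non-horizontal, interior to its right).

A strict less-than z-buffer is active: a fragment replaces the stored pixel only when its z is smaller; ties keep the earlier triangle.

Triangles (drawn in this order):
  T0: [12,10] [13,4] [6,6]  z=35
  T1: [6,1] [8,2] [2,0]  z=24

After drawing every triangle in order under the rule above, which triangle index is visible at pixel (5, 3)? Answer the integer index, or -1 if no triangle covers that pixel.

T0:
  2·area = 40  (B↔C swapped to make it positive)
  edge (12, 10)→(6, 6): d=(-6,-4) top-left  bias=+0
  edge (6, 6)→(13, 4): d=(7,-2) top-left  bias=+0
  edge (13, 4)→(12, 10): d=(-1,6) right/bottom  bias=-1
    (5,2)@(11, 5): e=[26,3,11] → █
    (6,2)@(13, 5): e=[34,7,-1] → ·
    (4,3)@(9, 7): e=[6,13,21] → █
    (6,3)@(13, 7): e=[22,21,-3] → ·
    (4,4)@(9, 9): e=[-6,27,19] → ·
    (5,4)@(11, 9): e=[2,31,7] → █
    (6,4)@(13, 9): e=[10,35,-5] → ·
    (5,5)@(11, 11): e=[-10,45,5] → ·
  covered (4 px):
    · · · · · · · ·
    · · · · · · · ·
    · · · · · █ · ·
    · · · · █ █ · ·
    · · · · · █ · ·
    · · · · · · · ·
T1:
  2·area = 2
  edge (6, 1)→(8, 2): d=(2,1) right/bottom  bias=-1
  edge (8, 2)→(2, 0): d=(-6,-2) top-left  bias=+0
  edge (2, 0)→(6, 1): d=(4,1) right/bottom  bias=-1
    (2,0)@(5, 1): e=[1,0,1] → █  [on edge]
    (3,0)@(7, 1): e=[-1,4,-1] → ·
    (2,1)@(5, 3): e=[5,-12,9] → ·
    (5,1)@(11, 3): e=[-1,0,3] → ·  [on edge]
  covered (1 px):
    · · █ · · · · ·
    · · · · · · · ·
    · · · · · · · ·
    · · · · · · · ·
    · · · · · · · ·
    · · · · · · · ·

Z-buffer (winner per pixel, '.' = empty):
  . . 1 . . . . .
  . . . . . . . .
  . . . . . 0 . .
  . . . . 0 0 . .
  . . . . . 0 . .
  . . . . . . . .

Result: 0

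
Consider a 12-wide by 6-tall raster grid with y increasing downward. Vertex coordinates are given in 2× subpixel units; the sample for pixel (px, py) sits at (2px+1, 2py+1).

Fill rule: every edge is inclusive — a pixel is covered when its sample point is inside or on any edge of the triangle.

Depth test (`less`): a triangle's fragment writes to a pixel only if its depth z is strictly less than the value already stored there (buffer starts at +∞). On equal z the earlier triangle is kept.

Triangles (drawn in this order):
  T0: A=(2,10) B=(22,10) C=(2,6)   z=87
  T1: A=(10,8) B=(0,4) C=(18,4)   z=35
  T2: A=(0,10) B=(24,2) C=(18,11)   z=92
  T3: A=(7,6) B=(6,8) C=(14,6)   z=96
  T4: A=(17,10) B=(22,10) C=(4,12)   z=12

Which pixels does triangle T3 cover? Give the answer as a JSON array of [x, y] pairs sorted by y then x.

T0:
  2·area = 80  (B↔C swapped to make it positive)
  edge (2, 10)→(2, 6): d=(0,-4) inclusive
  edge (2, 6)→(22, 10): d=(20,4) inclusive
  edge (22, 10)→(2, 10): d=(-20,0) inclusive
    (1,3)@(3, 7): e=[4,16,60] → #
    (2,3)@(5, 7): e=[12,8,60] → #
    (3,3)@(7, 7): e=[20,0,60] → #  [on edge]
    (4,3)@(9, 7): e=[28,-8,60] → ·
    (1,4)@(3, 9): e=[4,56,20] → #
    (4,4)@(9, 9): e=[28,32,20] → #
    (5,4)@(11, 9): e=[36,24,20] → #
    (6,4)@(13, 9): e=[44,16,20] → #
    (7,4)@(15, 9): e=[52,8,20] → #
    (8,4)@(17, 9): e=[60,0,20] → #  [on edge]
    (9,4)@(19, 9): e=[68,-8,20] → ·
    (1,5)@(3, 11): e=[4,96,-20] → ·
  covered (11 px):
    · · · · · · · · · · · ·
    · · · · · · · · · · · ·
    · · · · · · · · · · · ·
    · # # # · · · · · · · ·
    · # # # # # # # # · · ·
    · · · · · · · · · · · ·
T1:
  2·area = 72
  edge (10, 8)→(0, 4): d=(-10,-4) inclusive
  edge (0, 4)→(18, 4): d=(18,0) inclusive
  edge (18, 4)→(10, 8): d=(-8,4) inclusive
    (1,2)@(3, 5): e=[2,18,52] → #
    (2,2)@(5, 5): e=[10,18,44] → #
    (3,2)@(7, 5): e=[18,18,36] → #
    (4,2)@(9, 5): e=[26,18,28] → #
    (5,2)@(11, 5): e=[34,18,20] → #
    (6,2)@(13, 5): e=[42,18,12] → #
    (7,2)@(15, 5): e=[50,18,4] → #
    (8,2)@(17, 5): e=[58,18,-4] → ·
    (1,3)@(3, 7): e=[-18,54,36] → ·
    (2,3)@(5, 7): e=[-10,54,28] → ·
    (3,3)@(7, 7): e=[-2,54,20] → ·
    (4,3)@(9, 7): e=[6,54,12] → #
  covered (9 px):
    · · · · · · · · · · · ·
    · · · · · · · · · · · ·
    · # # # # # # # · · · ·
    · · · · # # · · · · · ·
    · · · · · · · · · · · ·
    · · · · · · · · · · · ·
T2:
  2·area = 168
  edge (0, 10)→(24, 2): d=(24,-8) inclusive
  edge (24, 2)→(18, 11): d=(-6,9) inclusive
  edge (18, 11)→(0, 10): d=(-18,-1) inclusive
    (10,1)@(21, 3): e=[0,21,147] → #  [on edge]
    (11,1)@(23, 3): e=[16,3,149] → #
    (7,2)@(15, 5): e=[0,63,105] → #  [on edge]
    (8,2)@(17, 5): e=[16,45,107] → #
    (9,2)@(19, 5): e=[32,27,109] → #
    (11,2)@(23, 5): e=[64,-9,113] → ·
    (4,3)@(9, 7): e=[0,105,63] → #  [on edge]
    (5,3)@(11, 7): e=[16,87,65] → #
    (6,3)@(13, 7): e=[32,69,67] → #
    (10,3)@(21, 7): e=[96,-3,75] → ·
    (1,4)@(3, 9): e=[0,147,21] → #  [on edge]
    (2,4)@(5, 9): e=[16,129,23] → #
  covered (21 px):
    · · · · · · · · · · · ·
    · · · · · · · · · · # #
    · · · · · · · # # # # ·
    · · · · # # # # # # · ·
    · # # # # # # # # # · ·
    · · · · · · · · · · · ·
T3:
  2·area = 14  (B↔C swapped to make it positive)
  edge (7, 6)→(14, 6): d=(7,0) inclusive
  edge (14, 6)→(6, 8): d=(-8,2) inclusive
  edge (6, 8)→(7, 6): d=(1,-2) inclusive
    (3,3)@(7, 7): e=[7,6,1] → #
    (4,3)@(9, 7): e=[7,2,5] → #
    (5,3)@(11, 7): e=[7,-2,9] → ·
    (3,4)@(7, 9): e=[21,-10,3] → ·
    (4,4)@(9, 9): e=[21,-14,7] → ·
  covered (2 px):
    · · · · · · · · · · · ·
    · · · · · · · · · · · ·
    · · · · · · · · · · · ·
    · · · # # · · · · · · ·
    · · · · · · · · · · · ·
    · · · · · · · · · · · ·
T4:
  2·area = 10
  edge (17, 10)→(22, 10): d=(5,0) inclusive
  edge (22, 10)→(4, 12): d=(-18,2) inclusive
  edge (4, 12)→(17, 10): d=(13,-2) inclusive
    (5,5)@(11, 11): e=[5,4,1] → #
    (6,5)@(13, 11): e=[5,0,5] → #  [on edge]
    (7,5)@(15, 11): e=[5,-4,9] → ·
  covered (2 px):
    · · · · · · · · · · · ·
    · · · · · · · · · · · ·
    · · · · · · · · · · · ·
    · · · · · · · · · · · ·
    · · · · · · · · · · · ·
    · · · · · # # · · · · ·

Final: [[3,3],[4,3]]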